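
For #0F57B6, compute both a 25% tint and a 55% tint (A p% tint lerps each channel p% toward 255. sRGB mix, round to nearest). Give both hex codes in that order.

#0F57B6 is rgb(15, 87, 182).
25% tint:
  R: 15 + 0.25×(255−15) = 15 + 60 = 75 → 75
  G: 87 + 42 = 129 → 129
  B: 182 + 0.25×(255−182) = 182 + 18.25 = 200.25 → 200
  → #4B81C8
55% tint:
  R: 15 + 132 = 147 → 147
  G: 87 + 0.55×(255−87) = 87 + 92.4 = 179.4 → 179
  B: 182 + 40.15 = 222.15 → 222
  → #93B3DE

#4B81C8, #93B3DE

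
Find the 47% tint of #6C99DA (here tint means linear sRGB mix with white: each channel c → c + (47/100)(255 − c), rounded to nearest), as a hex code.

#B1C9EB

#6C99DA is rgb(108, 153, 218).
Per channel, c → c + 0.47(255 − c):
  R: 108 + 0.47×(255−108) = 108 + 69.09 = 177.09 → 177
  G: 153 + 0.47×(255−153) = 153 + 47.94 = 200.94 → 201
  B: 218 + 17.39 = 235.39 → 235
rgb(177, 201, 235) = #B1C9EB.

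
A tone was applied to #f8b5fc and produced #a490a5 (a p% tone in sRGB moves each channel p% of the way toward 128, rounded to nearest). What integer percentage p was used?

#f8b5fc is rgb(248, 181, 252); #a490a5 is rgb(164, 144, 165).
On the B channel (widest range): 165 ≈ 252 + (p/100)(128 − 252), so p ≈ 100×(165 − 252)/(128 − 252) = -8700/-124 = 70.16.
p = 70 reproduces all three channels after rounding.

70%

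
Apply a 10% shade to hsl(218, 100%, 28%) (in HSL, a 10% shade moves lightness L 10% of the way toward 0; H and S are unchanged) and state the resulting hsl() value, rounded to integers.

hsl(218, 100%, 25%)

L moves 10% from 28 toward 0: 28 − 2.8 = 25.2 → 25.
H and S are unchanged.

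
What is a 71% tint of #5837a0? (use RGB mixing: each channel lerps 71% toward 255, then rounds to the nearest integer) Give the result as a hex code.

#5837a0 is rgb(88, 55, 160).
A 71% tint moves each channel 71% toward 255:
  R: 88 + 118.57 = 206.57 → 207
  G: 55 + 142 = 197 → 197
  B: 160 + 67.45 = 227.45 → 227
rgb(207, 197, 227) = #cfc5e3.

#cfc5e3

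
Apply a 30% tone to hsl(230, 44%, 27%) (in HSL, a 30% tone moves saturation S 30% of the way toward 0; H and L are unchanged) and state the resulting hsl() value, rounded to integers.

S moves 30% from 44 toward 0: 44 − 13.2 = 30.8 → 31.
H and L are unchanged.

hsl(230, 31%, 27%)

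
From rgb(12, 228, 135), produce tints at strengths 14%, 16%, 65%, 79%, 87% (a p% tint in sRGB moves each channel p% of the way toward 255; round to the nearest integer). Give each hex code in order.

14%: (12 + 34.02 = 46.02→46, 228 + 3.78 = 231.78→232, 135 + 16.8 = 151.8→152) → #2ee898
16%: (12 + 38.88 = 50.88→51, 228 + 4.32 = 232.32→232, 135 + 19.2 = 154.2→154) → #33e89a
65%: (12 + 157.95 = 169.95→170, 228 + 17.55 = 245.55→246, 135 + 78 = 213→213) → #aaf6d5
79%: (12 + 191.97 = 203.97→204, 228 + 21.33 = 249.33→249, 135 + 94.8 = 229.8→230) → #ccf9e6
87%: (12 + 211.41 = 223.41→223, 228 + 23.49 = 251.49→251, 135 + 104.4 = 239.4→239) → #dffbef

#2ee898, #33e89a, #aaf6d5, #ccf9e6, #dffbef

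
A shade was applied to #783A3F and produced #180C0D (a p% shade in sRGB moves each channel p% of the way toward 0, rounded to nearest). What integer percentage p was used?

#783A3F is rgb(120, 58, 63); #180C0D is rgb(24, 12, 13).
On the R channel (widest range): 24 ≈ 120 + (p/100)(0 − 120), so p ≈ 100×(24 − 120)/(0 − 120) = -9600/-120 = 80.00.
p = 80 reproduces all three channels after rounding.

80%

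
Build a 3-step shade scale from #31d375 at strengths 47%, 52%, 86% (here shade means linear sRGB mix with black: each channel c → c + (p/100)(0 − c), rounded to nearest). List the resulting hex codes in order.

#31d375 is rgb(49, 211, 117).
47%: (49 − 23.03 = 25.97→26, 211 − 99.17 = 111.83→112, 117 − 54.99 = 62.01→62) → #1a703e
52%: (49 − 25.48 = 23.52→24, 211 − 109.72 = 101.28→101, 117 − 60.84 = 56.16→56) → #186538
86%: (49 − 42.14 = 6.86→7, 211 − 181.46 = 29.54→30, 117 − 100.62 = 16.38→16) → #071e10

#1a703e, #186538, #071e10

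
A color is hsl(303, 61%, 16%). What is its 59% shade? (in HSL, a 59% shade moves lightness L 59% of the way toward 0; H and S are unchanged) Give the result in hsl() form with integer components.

L moves 59% from 16 toward 0: 16 − 9.44 = 6.56 → 7.
H and S are unchanged.

hsl(303, 61%, 7%)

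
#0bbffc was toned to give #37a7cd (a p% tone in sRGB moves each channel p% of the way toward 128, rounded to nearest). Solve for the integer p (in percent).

38%

#0bbffc is rgb(11, 191, 252); #37a7cd is rgb(55, 167, 205).
On the B channel (widest range): 205 ≈ 252 + (p/100)(128 − 252), so p ≈ 100×(205 − 252)/(128 − 252) = -4700/-124 = 37.90.
p = 38 reproduces all three channels after rounding.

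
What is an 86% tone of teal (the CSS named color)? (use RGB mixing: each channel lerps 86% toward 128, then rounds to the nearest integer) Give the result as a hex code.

CSS teal is rgb(0, 128, 128).
Lerp each channel 86% toward 128:
  R: 0 + 110.08 = 110.08 → 110
  G: 128 + 0 = 128 → 128
  B: 128 + 0.86×(128−128) = 128 + 0 = 128 → 128
rgb(110, 128, 128) = #6E8080.

#6E8080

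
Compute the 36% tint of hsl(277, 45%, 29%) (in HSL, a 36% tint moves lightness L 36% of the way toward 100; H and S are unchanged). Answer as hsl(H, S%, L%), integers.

hsl(277, 45%, 55%)

L moves 36% from 29 toward 100: 29 + 25.56 = 54.56 → 55.
H and S are unchanged.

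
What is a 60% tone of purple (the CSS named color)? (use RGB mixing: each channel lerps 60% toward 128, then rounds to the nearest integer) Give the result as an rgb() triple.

CSS purple is rgb(128, 0, 128).
Lerp each channel 60% toward 128:
  R: 128 + 0.6×(128−128) = 128 + 0 = 128 → 128
  G: 0 + 76.8 = 76.8 → 77
  B: 128 + 0 = 128 → 128

rgb(128, 77, 128)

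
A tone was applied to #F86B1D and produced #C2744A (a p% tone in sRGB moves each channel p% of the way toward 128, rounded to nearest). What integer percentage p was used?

#F86B1D is rgb(248, 107, 29); #C2744A is rgb(194, 116, 74).
On the R channel (widest range): 194 ≈ 248 + (p/100)(128 − 248), so p ≈ 100×(194 − 248)/(128 − 248) = -5400/-120 = 45.00.
p = 45 reproduces all three channels after rounding.

45%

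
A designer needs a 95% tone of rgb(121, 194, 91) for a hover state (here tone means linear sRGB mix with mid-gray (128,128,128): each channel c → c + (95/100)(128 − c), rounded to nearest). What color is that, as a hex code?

#80837E

Per channel, c → c + 0.95(128 − c):
  R: 121 + 6.65 = 127.65 → 128
  G: 194 − 62.7 = 131.3 → 131
  B: 91 + 0.95×(128−91) = 91 + 35.15 = 126.15 → 126
rgb(128, 131, 126) = #80837E.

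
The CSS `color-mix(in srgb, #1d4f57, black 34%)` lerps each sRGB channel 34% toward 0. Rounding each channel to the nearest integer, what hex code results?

#133439

#1d4f57 is rgb(29, 79, 87).
Per channel, c → c + 0.34(0 − c):
  R: 29 + 0.34×(0−29) = 29 − 9.86 = 19.14 → 19
  G: 79 − 26.86 = 52.14 → 52
  B: 87 + 0.34×(0−87) = 87 − 29.58 = 57.42 → 57
rgb(19, 52, 57) = #133439.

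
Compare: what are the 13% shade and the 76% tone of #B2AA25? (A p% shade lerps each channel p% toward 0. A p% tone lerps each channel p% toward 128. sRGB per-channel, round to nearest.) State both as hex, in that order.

#B2AA25 is rgb(178, 170, 37).
13% shade:
  R: 178 + 0.13×(0−178) = 178 − 23.14 = 154.86 → 155
  G: 170 + 0.13×(0−170) = 170 − 22.1 = 147.9 → 148
  B: 37 + 0.13×(0−37) = 37 − 4.81 = 32.19 → 32
  → #9B9420
76% tone:
  R: 178 + 0.76×(128−178) = 178 − 38 = 140 → 140
  G: 170 − 31.92 = 138.08 → 138
  B: 37 + 0.76×(128−37) = 37 + 69.16 = 106.16 → 106
  → #8C8A6A

#9B9420, #8C8A6A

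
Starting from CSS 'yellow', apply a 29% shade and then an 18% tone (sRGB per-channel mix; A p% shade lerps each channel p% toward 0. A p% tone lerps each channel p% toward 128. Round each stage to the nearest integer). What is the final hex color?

CSS yellow is rgb(255, 255, 0).
A 29% shade moves each channel 29% toward 0:
  R: 255 + 0.29×(0−255) = 255 − 73.95 = 181.05 → 181
  G: 255 + 0.29×(0−255) = 255 − 73.95 = 181.05 → 181
  B: 0 + 0.29×(0−0) = 0 + 0 = 0 → 0
After the shade: rgb(181, 181, 0) = #b5b500.
Lerp each channel 18% toward 128:
  R: 181 + 0.18×(128−181) = 181 − 9.54 = 171.46 → 171
  G: 181 + 0.18×(128−181) = 181 − 9.54 = 171.46 → 171
  B: 0 + 23.04 = 23.04 → 23
rgb(171, 171, 23) = #abab17.

#abab17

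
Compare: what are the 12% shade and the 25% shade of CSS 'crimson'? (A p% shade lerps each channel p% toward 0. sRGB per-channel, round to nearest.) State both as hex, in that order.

#c21235, #a50f2d

CSS crimson is rgb(220, 20, 60).
12% shade:
  R: 220 − 26.4 = 193.6 → 194
  G: 20 + 0.12×(0−20) = 20 − 2.4 = 17.6 → 18
  B: 60 − 7.2 = 52.8 → 53
  → #c21235
25% shade:
  R: 220 + 0.25×(0−220) = 220 − 55 = 165 → 165
  G: 20 − 5 = 15 → 15
  B: 60 + 0.25×(0−60) = 60 − 15 = 45 → 45
  → #a50f2d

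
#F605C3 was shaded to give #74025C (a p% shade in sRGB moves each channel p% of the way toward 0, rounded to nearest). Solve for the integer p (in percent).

#F605C3 is rgb(246, 5, 195); #74025C is rgb(116, 2, 92).
On the R channel (widest range): 116 ≈ 246 + (p/100)(0 − 246), so p ≈ 100×(116 − 246)/(0 − 246) = -13000/-246 = 52.85.
p = 53 reproduces all three channels after rounding.

53%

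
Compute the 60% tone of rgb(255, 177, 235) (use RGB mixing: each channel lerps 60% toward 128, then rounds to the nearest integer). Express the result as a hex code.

#b394ab

Per channel, c → c + 0.6(128 − c):
  R: 255 + 0.6×(128−255) = 255 − 76.2 = 178.8 → 179
  G: 177 + 0.6×(128−177) = 177 − 29.4 = 147.6 → 148
  B: 235 − 64.2 = 170.8 → 171
rgb(179, 148, 171) = #b394ab.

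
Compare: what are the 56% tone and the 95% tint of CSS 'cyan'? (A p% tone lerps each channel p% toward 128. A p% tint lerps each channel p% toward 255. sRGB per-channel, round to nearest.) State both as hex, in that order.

CSS cyan is rgb(0, 255, 255).
56% tone:
  R: 0 + 0.56×(128−0) = 0 + 71.68 = 71.68 → 72
  G: 255 + 0.56×(128−255) = 255 − 71.12 = 183.88 → 184
  B: 255 − 71.12 = 183.88 → 184
  → #48b8b8
95% tint:
  R: 0 + 242.25 = 242.25 → 242
  G: 255 + 0 = 255 → 255
  B: 255 + 0.95×(255−255) = 255 + 0 = 255 → 255
  → #f2ffff

#48b8b8, #f2ffff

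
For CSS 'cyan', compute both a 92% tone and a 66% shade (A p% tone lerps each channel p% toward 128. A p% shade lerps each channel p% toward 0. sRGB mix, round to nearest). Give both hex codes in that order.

CSS cyan is rgb(0, 255, 255).
92% tone:
  R: 0 + 0.92×(128−0) = 0 + 117.76 = 117.76 → 118
  G: 255 − 116.84 = 138.16 → 138
  B: 255 − 116.84 = 138.16 → 138
  → #768a8a
66% shade:
  R: 0 + 0 = 0 → 0
  G: 255 + 0.66×(0−255) = 255 − 168.3 = 86.7 → 87
  B: 255 − 168.3 = 86.7 → 87
  → #005757

#768a8a, #005757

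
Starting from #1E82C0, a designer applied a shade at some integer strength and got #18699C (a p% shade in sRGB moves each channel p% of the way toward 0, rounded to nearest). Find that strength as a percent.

#1E82C0 is rgb(30, 130, 192); #18699C is rgb(24, 105, 156).
On the B channel (widest range): 156 ≈ 192 + (p/100)(0 − 192), so p ≈ 100×(156 − 192)/(0 − 192) = -3600/-192 = 18.75.
p = 19 reproduces all three channels after rounding.

19%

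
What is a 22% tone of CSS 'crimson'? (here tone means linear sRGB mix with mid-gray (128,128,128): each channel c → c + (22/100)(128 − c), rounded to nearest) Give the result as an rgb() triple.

rgb(200, 44, 75)

CSS crimson is rgb(220, 20, 60).
A 22% tone moves each channel 22% toward 128:
  R: 220 − 20.24 = 199.76 → 200
  G: 20 + 0.22×(128−20) = 20 + 23.76 = 43.76 → 44
  B: 60 + 14.96 = 74.96 → 75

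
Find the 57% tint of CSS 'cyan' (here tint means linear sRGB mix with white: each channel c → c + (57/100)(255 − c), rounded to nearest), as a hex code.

#91ffff

CSS cyan is rgb(0, 255, 255).
A 57% tint moves each channel 57% toward 255:
  R: 0 + 0.57×(255−0) = 0 + 145.35 = 145.35 → 145
  G: 255 + 0.57×(255−255) = 255 + 0 = 255 → 255
  B: 255 + 0.57×(255−255) = 255 + 0 = 255 → 255
rgb(145, 255, 255) = #91ffff.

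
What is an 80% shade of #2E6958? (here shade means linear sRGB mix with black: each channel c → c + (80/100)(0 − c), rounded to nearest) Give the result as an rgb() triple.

#2E6958 is rgb(46, 105, 88).
Lerp each channel 80% toward 0:
  R: 46 + 0.8×(0−46) = 46 − 36.8 = 9.2 → 9
  G: 105 − 84 = 21 → 21
  B: 88 + 0.8×(0−88) = 88 − 70.4 = 17.6 → 18

rgb(9, 21, 18)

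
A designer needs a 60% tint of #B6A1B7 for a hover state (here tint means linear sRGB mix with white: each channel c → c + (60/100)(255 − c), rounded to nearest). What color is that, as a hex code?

#B6A1B7 is rgb(182, 161, 183).
A 60% tint moves each channel 60% toward 255:
  R: 182 + 43.8 = 225.8 → 226
  G: 161 + 0.6×(255−161) = 161 + 56.4 = 217.4 → 217
  B: 183 + 0.6×(255−183) = 183 + 43.2 = 226.2 → 226
rgb(226, 217, 226) = #E2D9E2.

#E2D9E2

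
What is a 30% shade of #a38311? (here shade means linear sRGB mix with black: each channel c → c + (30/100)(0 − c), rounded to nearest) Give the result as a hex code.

#725c0c

#a38311 is rgb(163, 131, 17).
A 30% shade moves each channel 30% toward 0:
  R: 163 − 48.9 = 114.1 → 114
  G: 131 − 39.3 = 91.7 → 92
  B: 17 + 0.3×(0−17) = 17 − 5.1 = 11.9 → 12
rgb(114, 92, 12) = #725c0c.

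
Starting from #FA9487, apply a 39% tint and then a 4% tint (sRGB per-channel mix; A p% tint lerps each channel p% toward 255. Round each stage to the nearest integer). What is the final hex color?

#FCC1B9

#FA9487 is rgb(250, 148, 135).
Per channel, c → c + 0.39(255 − c):
  R: 250 + 0.39×(255−250) = 250 + 1.95 = 251.95 → 252
  G: 148 + 0.39×(255−148) = 148 + 41.73 = 189.73 → 190
  B: 135 + 46.8 = 181.8 → 182
After the tint: rgb(252, 190, 182) = #FCBEB6.
Lerp each channel 4% toward 255:
  R: 252 + 0.04×(255−252) = 252 + 0.12 = 252.12 → 252
  G: 190 + 0.04×(255−190) = 190 + 2.6 = 192.6 → 193
  B: 182 + 2.92 = 184.92 → 185
rgb(252, 193, 185) = #FCC1B9.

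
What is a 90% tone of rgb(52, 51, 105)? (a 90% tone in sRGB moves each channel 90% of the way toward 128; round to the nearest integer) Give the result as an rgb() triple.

A 90% tone moves each channel 90% toward 128:
  R: 52 + 68.4 = 120.4 → 120
  G: 51 + 0.9×(128−51) = 51 + 69.3 = 120.3 → 120
  B: 105 + 20.7 = 125.7 → 126

rgb(120, 120, 126)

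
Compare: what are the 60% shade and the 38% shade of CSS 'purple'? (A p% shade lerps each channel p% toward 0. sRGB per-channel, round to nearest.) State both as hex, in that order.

#330033, #4F004F

CSS purple is rgb(128, 0, 128).
60% shade:
  R: 128 + 0.6×(0−128) = 128 − 76.8 = 51.2 → 51
  G: 0 + 0 = 0 → 0
  B: 128 + 0.6×(0−128) = 128 − 76.8 = 51.2 → 51
  → #330033
38% shade:
  R: 128 + 0.38×(0−128) = 128 − 48.64 = 79.36 → 79
  G: 0 + 0.38×(0−0) = 0 + 0 = 0 → 0
  B: 128 − 48.64 = 79.36 → 79
  → #4F004F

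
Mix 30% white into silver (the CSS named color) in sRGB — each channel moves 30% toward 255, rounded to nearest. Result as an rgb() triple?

rgb(211, 211, 211)

CSS silver is rgb(192, 192, 192).
A 30% tint moves each channel 30% toward 255:
  R: 192 + 18.9 = 210.9 → 211
  G: 192 + 0.3×(255−192) = 192 + 18.9 = 210.9 → 211
  B: 192 + 0.3×(255−192) = 192 + 18.9 = 210.9 → 211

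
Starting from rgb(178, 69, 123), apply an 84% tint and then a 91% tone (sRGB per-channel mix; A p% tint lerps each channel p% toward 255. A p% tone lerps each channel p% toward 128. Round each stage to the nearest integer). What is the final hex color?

Lerp each channel 84% toward 255:
  R: 178 + 64.68 = 242.68 → 243
  G: 69 + 0.84×(255−69) = 69 + 156.24 = 225.24 → 225
  B: 123 + 0.84×(255−123) = 123 + 110.88 = 233.88 → 234
After the tint: rgb(243, 225, 234) = #f3e1ea.
A 91% tone moves each channel 91% toward 128:
  R: 243 + 0.91×(128−243) = 243 − 104.65 = 138.35 → 138
  G: 225 − 88.27 = 136.73 → 137
  B: 234 − 96.46 = 137.54 → 138
rgb(138, 137, 138) = #8a898a.

#8a898a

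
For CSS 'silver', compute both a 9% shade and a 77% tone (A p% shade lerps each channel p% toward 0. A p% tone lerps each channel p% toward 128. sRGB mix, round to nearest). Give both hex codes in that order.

#AFAFAF, #8F8F8F

CSS silver is rgb(192, 192, 192).
9% shade:
  R: 192 + 0.09×(0−192) = 192 − 17.28 = 174.72 → 175
  G: 192 − 17.28 = 174.72 → 175
  B: 192 + 0.09×(0−192) = 192 − 17.28 = 174.72 → 175
  → #AFAFAF
77% tone:
  R: 192 + 0.77×(128−192) = 192 − 49.28 = 142.72 → 143
  G: 192 + 0.77×(128−192) = 192 − 49.28 = 142.72 → 143
  B: 192 − 49.28 = 142.72 → 143
  → #8F8F8F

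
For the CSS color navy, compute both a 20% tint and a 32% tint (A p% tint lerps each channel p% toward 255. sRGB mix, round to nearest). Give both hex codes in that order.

#333399, #5252a9

CSS navy is rgb(0, 0, 128).
20% tint:
  R: 0 + 0.2×(255−0) = 0 + 51 = 51 → 51
  G: 0 + 0.2×(255−0) = 0 + 51 = 51 → 51
  B: 128 + 25.4 = 153.4 → 153
  → #333399
32% tint:
  R: 0 + 0.32×(255−0) = 0 + 81.6 = 81.6 → 82
  G: 0 + 0.32×(255−0) = 0 + 81.6 = 81.6 → 82
  B: 128 + 0.32×(255−128) = 128 + 40.64 = 168.64 → 169
  → #5252a9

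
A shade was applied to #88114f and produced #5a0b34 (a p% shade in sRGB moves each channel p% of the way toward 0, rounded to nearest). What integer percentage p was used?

#88114f is rgb(136, 17, 79); #5a0b34 is rgb(90, 11, 52).
On the R channel (widest range): 90 ≈ 136 + (p/100)(0 − 136), so p ≈ 100×(90 − 136)/(0 − 136) = -4600/-136 = 33.82.
p = 34 reproduces all three channels after rounding.

34%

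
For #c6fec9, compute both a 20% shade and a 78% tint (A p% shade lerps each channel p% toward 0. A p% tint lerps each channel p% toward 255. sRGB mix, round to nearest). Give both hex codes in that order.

#9ecba1, #f2fff3

#c6fec9 is rgb(198, 254, 201).
20% shade:
  R: 198 + 0.2×(0−198) = 198 − 39.6 = 158.4 → 158
  G: 254 + 0.2×(0−254) = 254 − 50.8 = 203.2 → 203
  B: 201 + 0.2×(0−201) = 201 − 40.2 = 160.8 → 161
  → #9ecba1
78% tint:
  R: 198 + 0.78×(255−198) = 198 + 44.46 = 242.46 → 242
  G: 254 + 0.78 = 254.78 → 255
  B: 201 + 42.12 = 243.12 → 243
  → #f2fff3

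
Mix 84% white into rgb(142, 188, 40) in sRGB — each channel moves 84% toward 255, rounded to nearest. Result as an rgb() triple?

Per channel, c → c + 0.84(255 − c):
  R: 142 + 0.84×(255−142) = 142 + 94.92 = 236.92 → 237
  G: 188 + 56.28 = 244.28 → 244
  B: 40 + 180.6 = 220.6 → 221

rgb(237, 244, 221)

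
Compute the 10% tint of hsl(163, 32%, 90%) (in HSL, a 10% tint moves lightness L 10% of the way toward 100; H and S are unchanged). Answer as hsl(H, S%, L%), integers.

hsl(163, 32%, 91%)

L moves 10% from 90 toward 100: 90 + 1 = 91 → 91.
H and S are unchanged.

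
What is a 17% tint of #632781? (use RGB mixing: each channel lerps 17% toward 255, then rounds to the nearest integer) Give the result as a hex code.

#632781 is rgb(99, 39, 129).
Per channel, c → c + 0.17(255 − c):
  R: 99 + 26.52 = 125.52 → 126
  G: 39 + 36.72 = 75.72 → 76
  B: 129 + 0.17×(255−129) = 129 + 21.42 = 150.42 → 150
rgb(126, 76, 150) = #7E4C96.

#7E4C96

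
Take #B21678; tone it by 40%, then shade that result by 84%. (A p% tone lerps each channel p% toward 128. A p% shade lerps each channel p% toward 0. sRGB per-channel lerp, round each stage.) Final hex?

#190A14

#B21678 is rgb(178, 22, 120).
A 40% tone moves each channel 40% toward 128:
  R: 178 + 0.4×(128−178) = 178 − 20 = 158 → 158
  G: 22 + 42.4 = 64.4 → 64
  B: 120 + 0.4×(128−120) = 120 + 3.2 = 123.2 → 123
After the tone: rgb(158, 64, 123) = #9E407B.
Per channel, c → c + 0.84(0 − c):
  R: 158 − 132.72 = 25.28 → 25
  G: 64 + 0.84×(0−64) = 64 − 53.76 = 10.24 → 10
  B: 123 + 0.84×(0−123) = 123 − 103.32 = 19.68 → 20
rgb(25, 10, 20) = #190A14.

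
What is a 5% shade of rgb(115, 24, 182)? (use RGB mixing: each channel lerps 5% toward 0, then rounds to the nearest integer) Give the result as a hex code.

Lerp each channel 5% toward 0:
  R: 115 + 0.05×(0−115) = 115 − 5.75 = 109.25 → 109
  G: 24 + 0.05×(0−24) = 24 − 1.2 = 22.8 → 23
  B: 182 − 9.1 = 172.9 → 173
rgb(109, 23, 173) = #6D17AD.

#6D17AD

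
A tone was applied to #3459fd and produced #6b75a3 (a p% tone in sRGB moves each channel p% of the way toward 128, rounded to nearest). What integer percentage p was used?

72%

#3459fd is rgb(52, 89, 253); #6b75a3 is rgb(107, 117, 163).
On the B channel (widest range): 163 ≈ 253 + (p/100)(128 − 253), so p ≈ 100×(163 − 253)/(128 − 253) = -9000/-125 = 72.00.
p = 72 reproduces all three channels after rounding.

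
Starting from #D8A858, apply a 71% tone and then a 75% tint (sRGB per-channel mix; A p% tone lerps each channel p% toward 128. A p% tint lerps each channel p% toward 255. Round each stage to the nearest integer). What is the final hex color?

#E6E2DC

#D8A858 is rgb(216, 168, 88).
Per channel, c → c + 0.71(128 − c):
  R: 216 + 0.71×(128−216) = 216 − 62.48 = 153.52 → 154
  G: 168 + 0.71×(128−168) = 168 − 28.4 = 139.6 → 140
  B: 88 + 28.4 = 116.4 → 116
After the tone: rgb(154, 140, 116) = #9A8C74.
Per channel, c → c + 0.75(255 − c):
  R: 154 + 0.75×(255−154) = 154 + 75.75 = 229.75 → 230
  G: 140 + 0.75×(255−140) = 140 + 86.25 = 226.25 → 226
  B: 116 + 0.75×(255−116) = 116 + 104.25 = 220.25 → 220
rgb(230, 226, 220) = #E6E2DC.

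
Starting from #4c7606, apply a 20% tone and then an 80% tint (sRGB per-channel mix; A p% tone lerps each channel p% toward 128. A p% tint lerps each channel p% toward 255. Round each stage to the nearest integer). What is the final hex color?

#4c7606 is rgb(76, 118, 6).
A 20% tone moves each channel 20% toward 128:
  R: 76 + 10.4 = 86.4 → 86
  G: 118 + 0.2×(128−118) = 118 + 2 = 120 → 120
  B: 6 + 0.2×(128−6) = 6 + 24.4 = 30.4 → 30
After the tone: rgb(86, 120, 30) = #56781e.
An 80% tint moves each channel 80% toward 255:
  R: 86 + 0.8×(255−86) = 86 + 135.2 = 221.2 → 221
  G: 120 + 108 = 228 → 228
  B: 30 + 0.8×(255−30) = 30 + 180 = 210 → 210
rgb(221, 228, 210) = #dde4d2.

#dde4d2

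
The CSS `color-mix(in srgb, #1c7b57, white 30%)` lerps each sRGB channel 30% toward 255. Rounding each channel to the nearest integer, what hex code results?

#60a389

#1c7b57 is rgb(28, 123, 87).
A 30% tint moves each channel 30% toward 255:
  R: 28 + 0.3×(255−28) = 28 + 68.1 = 96.1 → 96
  G: 123 + 39.6 = 162.6 → 163
  B: 87 + 0.3×(255−87) = 87 + 50.4 = 137.4 → 137
rgb(96, 163, 137) = #60a389.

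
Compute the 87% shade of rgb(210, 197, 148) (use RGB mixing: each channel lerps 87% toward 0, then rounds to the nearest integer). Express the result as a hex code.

#1B1A13

Lerp each channel 87% toward 0:
  R: 210 − 182.7 = 27.3 → 27
  G: 197 − 171.39 = 25.61 → 26
  B: 148 − 128.76 = 19.24 → 19
rgb(27, 26, 19) = #1B1A13.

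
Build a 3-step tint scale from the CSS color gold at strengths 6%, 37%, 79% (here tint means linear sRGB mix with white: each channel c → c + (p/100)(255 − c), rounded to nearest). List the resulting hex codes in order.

CSS gold is rgb(255, 215, 0).
6%: (255→255, 215 + 2.4 = 217.4→217, 0 + 15.3 = 15.3→15) → #FFD90F
37%: (255→255, 215 + 14.8 = 229.8→230, 0 + 94.35 = 94.35→94) → #FFE65E
79%: (255→255, 215 + 31.6 = 246.6→247, 0 + 201.45 = 201.45→201) → #FFF7C9

#FFD90F, #FFE65E, #FFF7C9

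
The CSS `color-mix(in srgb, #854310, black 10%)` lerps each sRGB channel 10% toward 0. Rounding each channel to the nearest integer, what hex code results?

#783c0e

#854310 is rgb(133, 67, 16).
Lerp each channel 10% toward 0:
  R: 133 − 13.3 = 119.7 → 120
  G: 67 + 0.1×(0−67) = 67 − 6.7 = 60.3 → 60
  B: 16 + 0.1×(0−16) = 16 − 1.6 = 14.4 → 14
rgb(120, 60, 14) = #783c0e.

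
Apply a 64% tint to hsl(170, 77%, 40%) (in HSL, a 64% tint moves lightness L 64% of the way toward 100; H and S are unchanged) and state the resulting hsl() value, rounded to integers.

hsl(170, 77%, 78%)

L moves 64% from 40 toward 100: 40 + 38.4 = 78.4 → 78.
H and S are unchanged.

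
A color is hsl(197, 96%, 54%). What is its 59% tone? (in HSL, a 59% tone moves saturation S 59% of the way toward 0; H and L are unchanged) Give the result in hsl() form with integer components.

S moves 59% from 96 toward 0: 96 − 56.64 = 39.36 → 39.
H and L are unchanged.

hsl(197, 39%, 54%)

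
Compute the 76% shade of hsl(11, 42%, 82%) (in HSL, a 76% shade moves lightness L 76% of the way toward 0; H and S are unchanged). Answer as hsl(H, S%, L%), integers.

hsl(11, 42%, 20%)

L moves 76% from 82 toward 0: 82 − 62.32 = 19.68 → 20.
H and S are unchanged.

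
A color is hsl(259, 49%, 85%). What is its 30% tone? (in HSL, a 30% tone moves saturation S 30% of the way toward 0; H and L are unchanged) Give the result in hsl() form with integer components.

hsl(259, 34%, 85%)

S moves 30% from 49 toward 0: 49 − 14.7 = 34.3 → 34.
H and L are unchanged.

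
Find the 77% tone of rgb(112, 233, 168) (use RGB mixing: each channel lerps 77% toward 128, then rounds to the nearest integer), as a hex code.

Lerp each channel 77% toward 128:
  R: 112 + 12.32 = 124.32 → 124
  G: 233 + 0.77×(128−233) = 233 − 80.85 = 152.15 → 152
  B: 168 − 30.8 = 137.2 → 137
rgb(124, 152, 137) = #7c9889.

#7c9889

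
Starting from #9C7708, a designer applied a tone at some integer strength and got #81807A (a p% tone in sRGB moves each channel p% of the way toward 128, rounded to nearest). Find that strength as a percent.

95%

#9C7708 is rgb(156, 119, 8); #81807A is rgb(129, 128, 122).
On the B channel (widest range): 122 ≈ 8 + (p/100)(128 − 8), so p ≈ 100×(122 − 8)/(128 − 8) = 11400/120 = 95.00.
p = 95 reproduces all three channels after rounding.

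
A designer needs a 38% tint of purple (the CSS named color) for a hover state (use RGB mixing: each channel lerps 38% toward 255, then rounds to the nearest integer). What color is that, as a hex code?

CSS purple is rgb(128, 0, 128).
Lerp each channel 38% toward 255:
  R: 128 + 48.26 = 176.26 → 176
  G: 0 + 0.38×(255−0) = 0 + 96.9 = 96.9 → 97
  B: 128 + 0.38×(255−128) = 128 + 48.26 = 176.26 → 176
rgb(176, 97, 176) = #B061B0.

#B061B0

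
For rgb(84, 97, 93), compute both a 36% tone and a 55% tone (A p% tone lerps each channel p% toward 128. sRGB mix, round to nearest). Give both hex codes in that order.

#646c6a, #6c7270

36% tone:
  R: 84 + 0.36×(128−84) = 84 + 15.84 = 99.84 → 100
  G: 97 + 0.36×(128−97) = 97 + 11.16 = 108.16 → 108
  B: 93 + 0.36×(128−93) = 93 + 12.6 = 105.6 → 106
  → #646c6a
55% tone:
  R: 84 + 24.2 = 108.2 → 108
  G: 97 + 17.05 = 114.05 → 114
  B: 93 + 0.55×(128−93) = 93 + 19.25 = 112.25 → 112
  → #6c7270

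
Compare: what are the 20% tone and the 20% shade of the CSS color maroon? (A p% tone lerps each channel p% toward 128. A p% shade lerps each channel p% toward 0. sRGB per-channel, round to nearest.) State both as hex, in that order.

#801a1a, #660000

CSS maroon is rgb(128, 0, 0).
20% tone:
  R: 128 + 0 = 128 → 128
  G: 0 + 0.2×(128−0) = 0 + 25.6 = 25.6 → 26
  B: 0 + 0.2×(128−0) = 0 + 25.6 = 25.6 → 26
  → #801a1a
20% shade:
  R: 128 + 0.2×(0−128) = 128 − 25.6 = 102.4 → 102
  G: 0 + 0.2×(0−0) = 0 + 0 = 0 → 0
  B: 0 + 0 = 0 → 0
  → #660000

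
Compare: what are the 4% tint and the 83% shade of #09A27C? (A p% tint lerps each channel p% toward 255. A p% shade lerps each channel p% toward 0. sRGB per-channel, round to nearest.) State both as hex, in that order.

#09A27C is rgb(9, 162, 124).
4% tint:
  R: 9 + 0.04×(255−9) = 9 + 9.84 = 18.84 → 19
  G: 162 + 3.72 = 165.72 → 166
  B: 124 + 0.04×(255−124) = 124 + 5.24 = 129.24 → 129
  → #13A681
83% shade:
  R: 9 + 0.83×(0−9) = 9 − 7.47 = 1.53 → 2
  G: 162 + 0.83×(0−162) = 162 − 134.46 = 27.54 → 28
  B: 124 + 0.83×(0−124) = 124 − 102.92 = 21.08 → 21
  → #021C15

#13A681, #021C15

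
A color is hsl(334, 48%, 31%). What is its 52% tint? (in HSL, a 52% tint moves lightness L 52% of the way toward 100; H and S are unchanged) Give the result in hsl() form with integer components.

L moves 52% from 31 toward 100: 31 + 35.88 = 66.88 → 67.
H and S are unchanged.

hsl(334, 48%, 67%)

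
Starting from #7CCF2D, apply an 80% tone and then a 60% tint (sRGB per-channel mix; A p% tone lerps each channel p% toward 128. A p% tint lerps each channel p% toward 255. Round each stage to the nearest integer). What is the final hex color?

#7CCF2D is rgb(124, 207, 45).
An 80% tone moves each channel 80% toward 128:
  R: 124 + 0.8×(128−124) = 124 + 3.2 = 127.2 → 127
  G: 207 − 63.2 = 143.8 → 144
  B: 45 + 0.8×(128−45) = 45 + 66.4 = 111.4 → 111
After the tone: rgb(127, 144, 111) = #7F906F.
A 60% tint moves each channel 60% toward 255:
  R: 127 + 0.6×(255−127) = 127 + 76.8 = 203.8 → 204
  G: 144 + 66.6 = 210.6 → 211
  B: 111 + 86.4 = 197.4 → 197
rgb(204, 211, 197) = #CCD3C5.

#CCD3C5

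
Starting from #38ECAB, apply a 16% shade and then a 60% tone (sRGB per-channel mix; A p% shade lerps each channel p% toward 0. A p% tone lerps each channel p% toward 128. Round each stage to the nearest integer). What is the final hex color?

#609C86

#38ECAB is rgb(56, 236, 171).
Per channel, c → c + 0.16(0 − c):
  R: 56 + 0.16×(0−56) = 56 − 8.96 = 47.04 → 47
  G: 236 − 37.76 = 198.24 → 198
  B: 171 + 0.16×(0−171) = 171 − 27.36 = 143.64 → 144
After the shade: rgb(47, 198, 144) = #2FC690.
Per channel, c → c + 0.6(128 − c):
  R: 47 + 0.6×(128−47) = 47 + 48.6 = 95.6 → 96
  G: 198 − 42 = 156 → 156
  B: 144 + 0.6×(128−144) = 144 − 9.6 = 134.4 → 134
rgb(96, 156, 134) = #609C86.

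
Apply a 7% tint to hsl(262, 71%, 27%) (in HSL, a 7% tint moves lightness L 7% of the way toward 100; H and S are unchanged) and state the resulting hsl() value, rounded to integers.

hsl(262, 71%, 32%)

L moves 7% from 27 toward 100: 27 + 5.11 = 32.11 → 32.
H and S are unchanged.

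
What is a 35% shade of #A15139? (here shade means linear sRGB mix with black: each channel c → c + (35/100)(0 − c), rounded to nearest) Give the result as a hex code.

#A15139 is rgb(161, 81, 57).
Lerp each channel 35% toward 0:
  R: 161 + 0.35×(0−161) = 161 − 56.35 = 104.65 → 105
  G: 81 − 28.35 = 52.65 → 53
  B: 57 + 0.35×(0−57) = 57 − 19.95 = 37.05 → 37
rgb(105, 53, 37) = #693525.

#693525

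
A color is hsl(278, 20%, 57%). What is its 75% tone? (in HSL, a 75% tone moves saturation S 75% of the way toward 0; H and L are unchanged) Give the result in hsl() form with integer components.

hsl(278, 5%, 57%)

S moves 75% from 20 toward 0: 20 − 15 = 5 → 5.
H and L are unchanged.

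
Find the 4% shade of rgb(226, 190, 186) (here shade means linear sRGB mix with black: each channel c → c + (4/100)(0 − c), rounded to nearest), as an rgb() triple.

Lerp each channel 4% toward 0:
  R: 226 − 9.04 = 216.96 → 217
  G: 190 + 0.04×(0−190) = 190 − 7.6 = 182.4 → 182
  B: 186 + 0.04×(0−186) = 186 − 7.44 = 178.56 → 179

rgb(217, 182, 179)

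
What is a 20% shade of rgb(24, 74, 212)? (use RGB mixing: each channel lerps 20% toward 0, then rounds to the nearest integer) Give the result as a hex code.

Lerp each channel 20% toward 0:
  R: 24 + 0.2×(0−24) = 24 − 4.8 = 19.2 → 19
  G: 74 − 14.8 = 59.2 → 59
  B: 212 + 0.2×(0−212) = 212 − 42.4 = 169.6 → 170
rgb(19, 59, 170) = #133BAA.

#133BAA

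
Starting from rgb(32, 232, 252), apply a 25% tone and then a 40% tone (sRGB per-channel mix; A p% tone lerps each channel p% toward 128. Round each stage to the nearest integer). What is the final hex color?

Lerp each channel 25% toward 128:
  R: 32 + 24 = 56 → 56
  G: 232 + 0.25×(128−232) = 232 − 26 = 206 → 206
  B: 252 − 31 = 221 → 221
After the tone: rgb(56, 206, 221) = #38cedd.
Lerp each channel 40% toward 128:
  R: 56 + 0.4×(128−56) = 56 + 28.8 = 84.8 → 85
  G: 206 + 0.4×(128−206) = 206 − 31.2 = 174.8 → 175
  B: 221 + 0.4×(128−221) = 221 − 37.2 = 183.8 → 184
rgb(85, 175, 184) = #55afb8.

#55afb8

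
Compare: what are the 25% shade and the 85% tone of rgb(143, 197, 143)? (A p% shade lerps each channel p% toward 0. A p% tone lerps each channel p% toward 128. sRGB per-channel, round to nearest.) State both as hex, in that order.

#6b946b, #828a82

25% shade:
  R: 143 + 0.25×(0−143) = 143 − 35.75 = 107.25 → 107
  G: 197 + 0.25×(0−197) = 197 − 49.25 = 147.75 → 148
  B: 143 − 35.75 = 107.25 → 107
  → #6b946b
85% tone:
  R: 143 + 0.85×(128−143) = 143 − 12.75 = 130.25 → 130
  G: 197 + 0.85×(128−197) = 197 − 58.65 = 138.35 → 138
  B: 143 − 12.75 = 130.25 → 130
  → #828a82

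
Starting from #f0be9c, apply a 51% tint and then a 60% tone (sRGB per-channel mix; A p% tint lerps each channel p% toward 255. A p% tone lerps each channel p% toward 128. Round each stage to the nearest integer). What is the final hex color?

#b0a69f

#f0be9c is rgb(240, 190, 156).
Lerp each channel 51% toward 255:
  R: 240 + 7.65 = 247.65 → 248
  G: 190 + 0.51×(255−190) = 190 + 33.15 = 223.15 → 223
  B: 156 + 0.51×(255−156) = 156 + 50.49 = 206.49 → 206
After the tint: rgb(248, 223, 206) = #f8dfce.
A 60% tone moves each channel 60% toward 128:
  R: 248 − 72 = 176 → 176
  G: 223 − 57 = 166 → 166
  B: 206 + 0.6×(128−206) = 206 − 46.8 = 159.2 → 159
rgb(176, 166, 159) = #b0a69f.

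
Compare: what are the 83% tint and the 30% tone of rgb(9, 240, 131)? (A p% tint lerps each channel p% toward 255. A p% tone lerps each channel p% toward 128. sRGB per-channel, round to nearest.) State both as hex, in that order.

#d5fcea, #2dce82

83% tint:
  R: 9 + 0.83×(255−9) = 9 + 204.18 = 213.18 → 213
  G: 240 + 0.83×(255−240) = 240 + 12.45 = 252.45 → 252
  B: 131 + 0.83×(255−131) = 131 + 102.92 = 233.92 → 234
  → #d5fcea
30% tone:
  R: 9 + 35.7 = 44.7 → 45
  G: 240 + 0.3×(128−240) = 240 − 33.6 = 206.4 → 206
  B: 131 − 0.9 = 130.1 → 130
  → #2dce82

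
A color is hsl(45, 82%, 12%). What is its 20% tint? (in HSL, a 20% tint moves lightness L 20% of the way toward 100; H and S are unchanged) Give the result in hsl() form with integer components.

L moves 20% from 12 toward 100: 12 + 17.6 = 29.6 → 30.
H and S are unchanged.

hsl(45, 82%, 30%)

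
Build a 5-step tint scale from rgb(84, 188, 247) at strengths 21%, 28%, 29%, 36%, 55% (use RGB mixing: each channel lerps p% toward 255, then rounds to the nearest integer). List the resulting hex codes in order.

#78CAF9, #84CFF9, #86CFF9, #92D4FA, #B2E1FB

21%: (84 + 35.91 = 119.91→120, 188 + 14.07 = 202.07→202, 247 + 1.68 = 248.68→249) → #78CAF9
28%: (84 + 47.88 = 131.88→132, 188 + 18.76 = 206.76→207, 247 + 2.24 = 249.24→249) → #84CFF9
29%: (84 + 49.59 = 133.59→134, 188 + 19.43 = 207.43→207, 247 + 2.32 = 249.32→249) → #86CFF9
36%: (84 + 61.56 = 145.56→146, 188 + 24.12 = 212.12→212, 247 + 2.88 = 249.88→250) → #92D4FA
55%: (84 + 94.05 = 178.05→178, 188 + 36.85 = 224.85→225, 247 + 4.4 = 251.4→251) → #B2E1FB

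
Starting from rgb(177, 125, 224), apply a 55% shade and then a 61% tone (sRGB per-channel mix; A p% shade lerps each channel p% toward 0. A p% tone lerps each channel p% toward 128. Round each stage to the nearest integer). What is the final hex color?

A 55% shade moves each channel 55% toward 0:
  R: 177 + 0.55×(0−177) = 177 − 97.35 = 79.65 → 80
  G: 125 − 68.75 = 56.25 → 56
  B: 224 − 123.2 = 100.8 → 101
After the shade: rgb(80, 56, 101) = #503865.
Per channel, c → c + 0.61(128 − c):
  R: 80 + 0.61×(128−80) = 80 + 29.28 = 109.28 → 109
  G: 56 + 43.92 = 99.92 → 100
  B: 101 + 0.61×(128−101) = 101 + 16.47 = 117.47 → 117
rgb(109, 100, 117) = #6d6475.

#6d6475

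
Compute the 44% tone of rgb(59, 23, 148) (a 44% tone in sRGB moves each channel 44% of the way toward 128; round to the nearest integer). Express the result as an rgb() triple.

rgb(89, 69, 139)

Lerp each channel 44% toward 128:
  R: 59 + 0.44×(128−59) = 59 + 30.36 = 89.36 → 89
  G: 23 + 0.44×(128−23) = 23 + 46.2 = 69.2 → 69
  B: 148 + 0.44×(128−148) = 148 − 8.8 = 139.2 → 139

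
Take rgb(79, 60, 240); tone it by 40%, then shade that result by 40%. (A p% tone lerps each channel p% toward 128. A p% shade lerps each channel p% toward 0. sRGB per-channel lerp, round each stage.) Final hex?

#3B3475

Per channel, c → c + 0.4(128 − c):
  R: 79 + 0.4×(128−79) = 79 + 19.6 = 98.6 → 99
  G: 60 + 0.4×(128−60) = 60 + 27.2 = 87.2 → 87
  B: 240 + 0.4×(128−240) = 240 − 44.8 = 195.2 → 195
After the tone: rgb(99, 87, 195) = #6357C3.
Lerp each channel 40% toward 0:
  R: 99 − 39.6 = 59.4 → 59
  G: 87 − 34.8 = 52.2 → 52
  B: 195 − 78 = 117 → 117
rgb(59, 52, 117) = #3B3475.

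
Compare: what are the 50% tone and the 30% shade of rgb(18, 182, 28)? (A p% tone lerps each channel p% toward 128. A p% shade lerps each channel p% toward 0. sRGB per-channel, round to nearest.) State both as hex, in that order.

50% tone:
  R: 18 + 0.5×(128−18) = 18 + 55 = 73 → 73
  G: 182 − 27 = 155 → 155
  B: 28 + 0.5×(128−28) = 28 + 50 = 78 → 78
  → #499B4E
30% shade:
  R: 18 + 0.3×(0−18) = 18 − 5.4 = 12.6 → 13
  G: 182 − 54.6 = 127.4 → 127
  B: 28 − 8.4 = 19.6 → 20
  → #0D7F14

#499B4E, #0D7F14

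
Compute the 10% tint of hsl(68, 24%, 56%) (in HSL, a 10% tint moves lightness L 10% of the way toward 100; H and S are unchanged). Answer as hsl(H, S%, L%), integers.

hsl(68, 24%, 60%)

L moves 10% from 56 toward 100: 56 + 4.4 = 60.4 → 60.
H and S are unchanged.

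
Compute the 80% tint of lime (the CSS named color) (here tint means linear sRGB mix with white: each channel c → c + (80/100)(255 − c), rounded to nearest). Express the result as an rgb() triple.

CSS lime is rgb(0, 255, 0).
An 80% tint moves each channel 80% toward 255:
  R: 0 + 204 = 204 → 204
  G: 255 + 0.8×(255−255) = 255 + 0 = 255 → 255
  B: 0 + 204 = 204 → 204

rgb(204, 255, 204)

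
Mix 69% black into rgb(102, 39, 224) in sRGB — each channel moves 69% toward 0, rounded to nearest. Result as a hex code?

#200c45

Per channel, c → c + 0.69(0 − c):
  R: 102 + 0.69×(0−102) = 102 − 70.38 = 31.62 → 32
  G: 39 − 26.91 = 12.09 → 12
  B: 224 + 0.69×(0−224) = 224 − 154.56 = 69.44 → 69
rgb(32, 12, 69) = #200c45.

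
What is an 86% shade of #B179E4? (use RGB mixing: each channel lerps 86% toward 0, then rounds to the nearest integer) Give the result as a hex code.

#B179E4 is rgb(177, 121, 228).
Lerp each channel 86% toward 0:
  R: 177 + 0.86×(0−177) = 177 − 152.22 = 24.78 → 25
  G: 121 − 104.06 = 16.94 → 17
  B: 228 + 0.86×(0−228) = 228 − 196.08 = 31.92 → 32
rgb(25, 17, 32) = #191120.

#191120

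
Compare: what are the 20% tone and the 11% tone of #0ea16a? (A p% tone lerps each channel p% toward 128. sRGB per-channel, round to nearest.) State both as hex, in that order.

#259a6e, #1b9d6c

#0ea16a is rgb(14, 161, 106).
20% tone:
  R: 14 + 22.8 = 36.8 → 37
  G: 161 + 0.2×(128−161) = 161 − 6.6 = 154.4 → 154
  B: 106 + 0.2×(128−106) = 106 + 4.4 = 110.4 → 110
  → #259a6e
11% tone:
  R: 14 + 12.54 = 26.54 → 27
  G: 161 − 3.63 = 157.37 → 157
  B: 106 + 0.11×(128−106) = 106 + 2.42 = 108.42 → 108
  → #1b9d6c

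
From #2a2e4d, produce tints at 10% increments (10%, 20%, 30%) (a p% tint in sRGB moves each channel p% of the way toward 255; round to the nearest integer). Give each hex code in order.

#3f435f, #555871, #6a6d82

#2a2e4d is rgb(42, 46, 77).
10%: (42 + 21.3 = 63.3→63, 46 + 20.9 = 66.9→67, 77 + 17.8 = 94.8→95) → #3f435f
20%: (42 + 42.6 = 84.6→85, 46 + 41.8 = 87.8→88, 77 + 35.6 = 112.6→113) → #555871
30%: (42 + 63.9 = 105.9→106, 46 + 62.7 = 108.7→109, 77 + 53.4 = 130.4→130) → #6a6d82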